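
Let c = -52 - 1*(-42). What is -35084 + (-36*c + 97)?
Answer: -34627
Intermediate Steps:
c = -10 (c = -52 + 42 = -10)
-35084 + (-36*c + 97) = -35084 + (-36*(-10) + 97) = -35084 + (360 + 97) = -35084 + 457 = -34627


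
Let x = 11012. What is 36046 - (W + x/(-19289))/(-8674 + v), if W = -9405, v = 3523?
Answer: 3581264031337/99357639 ≈ 36044.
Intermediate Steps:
36046 - (W + x/(-19289))/(-8674 + v) = 36046 - (-9405 + 11012/(-19289))/(-8674 + 3523) = 36046 - (-9405 + 11012*(-1/19289))/(-5151) = 36046 - (-9405 - 11012/19289)*(-1)/5151 = 36046 - (-181424057)*(-1)/(19289*5151) = 36046 - 1*181424057/99357639 = 36046 - 181424057/99357639 = 3581264031337/99357639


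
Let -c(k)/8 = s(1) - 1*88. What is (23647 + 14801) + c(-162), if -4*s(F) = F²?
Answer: 39154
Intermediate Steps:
s(F) = -F²/4
c(k) = 706 (c(k) = -8*(-¼*1² - 1*88) = -8*(-¼*1 - 88) = -8*(-¼ - 88) = -8*(-353/4) = 706)
(23647 + 14801) + c(-162) = (23647 + 14801) + 706 = 38448 + 706 = 39154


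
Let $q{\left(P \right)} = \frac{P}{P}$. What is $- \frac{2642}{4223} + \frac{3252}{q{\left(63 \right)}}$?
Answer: $\frac{13730554}{4223} \approx 3251.4$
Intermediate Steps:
$q{\left(P \right)} = 1$
$- \frac{2642}{4223} + \frac{3252}{q{\left(63 \right)}} = - \frac{2642}{4223} + \frac{3252}{1} = \left(-2642\right) \frac{1}{4223} + 3252 \cdot 1 = - \frac{2642}{4223} + 3252 = \frac{13730554}{4223}$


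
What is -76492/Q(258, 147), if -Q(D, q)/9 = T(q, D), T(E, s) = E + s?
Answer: 76492/3645 ≈ 20.985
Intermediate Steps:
Q(D, q) = -9*D - 9*q (Q(D, q) = -9*(q + D) = -9*(D + q) = -9*D - 9*q)
-76492/Q(258, 147) = -76492/(-9*258 - 9*147) = -76492/(-2322 - 1323) = -76492/(-3645) = -76492*(-1/3645) = 76492/3645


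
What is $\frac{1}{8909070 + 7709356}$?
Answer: $\frac{1}{16618426} \approx 6.0174 \cdot 10^{-8}$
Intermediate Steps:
$\frac{1}{8909070 + 7709356} = \frac{1}{16618426}$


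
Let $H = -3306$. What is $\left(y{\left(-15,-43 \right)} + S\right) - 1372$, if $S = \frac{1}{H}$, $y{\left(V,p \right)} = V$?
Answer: $- \frac{4585423}{3306} \approx -1387.0$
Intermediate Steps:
$S = - \frac{1}{3306}$ ($S = \frac{1}{-3306} = - \frac{1}{3306} \approx -0.00030248$)
$\left(y{\left(-15,-43 \right)} + S\right) - 1372 = \left(-15 - \frac{1}{3306}\right) - 1372 = - \frac{49591}{3306} - 1372 = - \frac{4585423}{3306}$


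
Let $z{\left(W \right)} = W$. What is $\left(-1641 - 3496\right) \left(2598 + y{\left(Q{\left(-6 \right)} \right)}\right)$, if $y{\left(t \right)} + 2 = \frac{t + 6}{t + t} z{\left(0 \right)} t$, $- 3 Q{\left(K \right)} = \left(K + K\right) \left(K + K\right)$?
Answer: $-13335652$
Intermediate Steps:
$Q{\left(K \right)} = - \frac{4 K^{2}}{3}$ ($Q{\left(K \right)} = - \frac{\left(K + K\right) \left(K + K\right)}{3} = - \frac{2 K 2 K}{3} = - \frac{4 K^{2}}{3}$)
$y{\left(t \right)} = -2$ ($y{\left(t \right)} = -2 + \frac{t + 6}{t + t} 0 t = -2 + \frac{6 + t}{2 t} 0 t = -2 + 0 t = -2 + 0 = -2$)
$\left(-1641 - 3496\right) \left(2598 + y{\left(Q{\left(-6 \right)} \right)}\right) = \left(-1641 - 3496\right) \left(2598 - 2\right) = \left(-5137\right) 2596 = -13335652$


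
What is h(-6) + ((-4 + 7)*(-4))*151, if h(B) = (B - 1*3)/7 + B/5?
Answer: -63507/35 ≈ -1814.5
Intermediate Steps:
h(B) = -3/7 + 12*B/35 (h(B) = (B - 3)*(⅐) + B*(⅕) = (-3 + B)*(⅐) + B/5 = (-3/7 + B/7) + B/5 = -3/7 + 12*B/35)
h(-6) + ((-4 + 7)*(-4))*151 = (-3/7 + (12/35)*(-6)) + ((-4 + 7)*(-4))*151 = (-3/7 - 72/35) + (3*(-4))*151 = -87/35 - 12*151 = -87/35 - 1812 = -63507/35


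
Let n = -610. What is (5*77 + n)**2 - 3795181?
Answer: -3744556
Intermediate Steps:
(5*77 + n)**2 - 3795181 = (5*77 - 610)**2 - 3795181 = (385 - 610)**2 - 3795181 = (-225)**2 - 3795181 = 50625 - 3795181 = -3744556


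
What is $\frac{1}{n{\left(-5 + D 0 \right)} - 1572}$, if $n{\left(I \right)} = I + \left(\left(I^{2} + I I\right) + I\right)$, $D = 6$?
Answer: $- \frac{1}{1532} \approx -0.00065274$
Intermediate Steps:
$n{\left(I \right)} = 2 I + 2 I^{2}$ ($n{\left(I \right)} = I + \left(\left(I^{2} + I^{2}\right) + I\right) = I + \left(2 I^{2} + I\right) = I + \left(I + 2 I^{2}\right) = 2 I + 2 I^{2}$)
$\frac{1}{n{\left(-5 + D 0 \right)} - 1572} = \frac{1}{2 \left(-5 + 6 \cdot 0\right) \left(1 + \left(-5 + 6 \cdot 0\right)\right) - 1572} = \frac{1}{2 \left(-5 + 0\right) \left(1 + \left(-5 + 0\right)\right) - 1572} = \frac{1}{2 \left(-5\right) \left(1 - 5\right) - 1572} = \frac{1}{2 \left(-5\right) \left(-4\right) - 1572} = \frac{1}{40 - 1572} = \frac{1}{-1532} = - \frac{1}{1532}$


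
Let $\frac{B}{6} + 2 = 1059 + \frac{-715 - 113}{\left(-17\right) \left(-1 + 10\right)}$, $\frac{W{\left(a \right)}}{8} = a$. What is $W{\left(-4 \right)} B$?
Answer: $- \frac{3467712}{17} \approx -2.0398 \cdot 10^{5}$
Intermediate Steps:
$W{\left(a \right)} = 8 a$
$B = \frac{108366}{17}$ ($B = -12 + 6 \left(1059 + \frac{-715 - 113}{\left(-17\right) \left(-1 + 10\right)}\right) = -12 + 6 \left(1059 - \frac{828}{\left(-17\right) 9}\right) = -12 + 6 \left(1059 - \frac{828}{-153}\right) = -12 + 6 \left(1059 - - \frac{92}{17}\right) = -12 + 6 \left(1059 + \frac{92}{17}\right) = -12 + 6 \cdot \frac{18095}{17} = -12 + \frac{108570}{17} = \frac{108366}{17} \approx 6374.5$)
$W{\left(-4 \right)} B = 8 \left(-4\right) \frac{108366}{17} = \left(-32\right) \frac{108366}{17} = - \frac{3467712}{17}$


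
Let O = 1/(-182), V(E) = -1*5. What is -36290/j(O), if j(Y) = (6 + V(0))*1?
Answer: -36290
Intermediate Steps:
V(E) = -5
O = -1/182 ≈ -0.0054945
j(Y) = 1 (j(Y) = (6 - 5)*1 = 1*1 = 1)
-36290/j(O) = -36290/1 = -36290*1 = -36290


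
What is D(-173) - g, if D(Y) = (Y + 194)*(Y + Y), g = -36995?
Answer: 29729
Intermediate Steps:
D(Y) = 2*Y*(194 + Y) (D(Y) = (194 + Y)*(2*Y) = 2*Y*(194 + Y))
D(-173) - g = 2*(-173)*(194 - 173) - 1*(-36995) = 2*(-173)*21 + 36995 = -7266 + 36995 = 29729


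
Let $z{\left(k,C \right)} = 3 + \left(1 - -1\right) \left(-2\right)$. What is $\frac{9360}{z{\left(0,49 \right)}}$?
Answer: $-9360$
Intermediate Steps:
$z{\left(k,C \right)} = -1$ ($z{\left(k,C \right)} = 3 + \left(1 + 1\right) \left(-2\right) = 3 + 2 \left(-2\right) = 3 - 4 = -1$)
$\frac{9360}{z{\left(0,49 \right)}} = \frac{9360}{-1} = 9360 \left(-1\right) = -9360$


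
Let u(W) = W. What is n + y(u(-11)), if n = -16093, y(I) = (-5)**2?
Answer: -16068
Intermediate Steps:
y(I) = 25
n + y(u(-11)) = -16093 + 25 = -16068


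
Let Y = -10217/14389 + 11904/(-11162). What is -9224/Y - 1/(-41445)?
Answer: 1227987841226501/236509050609 ≈ 5192.1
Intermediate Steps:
Y = -142664405/80305009 (Y = -10217*1/14389 + 11904*(-1/11162) = -10217/14389 - 5952/5581 = -142664405/80305009 ≈ -1.7765)
-9224/Y - 1/(-41445) = -9224/(-142664405/80305009) - 1/(-41445) = -9224*(-80305009/142664405) - 1*(-1/41445) = 740733403016/142664405 + 1/41445 = 1227987841226501/236509050609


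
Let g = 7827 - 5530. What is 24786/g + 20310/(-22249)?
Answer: 504811644/51105953 ≈ 9.8777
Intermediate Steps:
g = 2297
24786/g + 20310/(-22249) = 24786/2297 + 20310/(-22249) = 24786*(1/2297) + 20310*(-1/22249) = 24786/2297 - 20310/22249 = 504811644/51105953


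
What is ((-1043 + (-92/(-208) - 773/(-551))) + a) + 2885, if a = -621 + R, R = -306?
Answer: 26269449/28652 ≈ 916.84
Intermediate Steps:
a = -927 (a = -621 - 306 = -927)
((-1043 + (-92/(-208) - 773/(-551))) + a) + 2885 = ((-1043 + (-92/(-208) - 773/(-551))) - 927) + 2885 = ((-1043 + (-92*(-1/208) - 773*(-1/551))) - 927) + 2885 = ((-1043 + (23/52 + 773/551)) - 927) + 2885 = ((-1043 + 52869/28652) - 927) + 2885 = (-29831167/28652 - 927) + 2885 = -56391571/28652 + 2885 = 26269449/28652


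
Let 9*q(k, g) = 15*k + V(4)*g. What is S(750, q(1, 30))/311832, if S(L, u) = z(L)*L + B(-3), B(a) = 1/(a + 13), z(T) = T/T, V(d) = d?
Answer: 7501/3118320 ≈ 0.0024055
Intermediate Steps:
z(T) = 1
q(k, g) = 4*g/9 + 5*k/3 (q(k, g) = (15*k + 4*g)/9 = (4*g + 15*k)/9 = 4*g/9 + 5*k/3)
B(a) = 1/(13 + a)
S(L, u) = ⅒ + L (S(L, u) = 1*L + 1/(13 - 3) = L + 1/10 = L + ⅒ = ⅒ + L)
S(750, q(1, 30))/311832 = (⅒ + 750)/311832 = (7501/10)*(1/311832) = 7501/3118320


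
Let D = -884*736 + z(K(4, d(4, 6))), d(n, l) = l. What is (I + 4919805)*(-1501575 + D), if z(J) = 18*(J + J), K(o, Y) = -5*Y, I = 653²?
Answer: -11511890335706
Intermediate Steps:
I = 426409
z(J) = 36*J (z(J) = 18*(2*J) = 36*J)
D = -651704 (D = -884*736 + 36*(-5*6) = -650624 + 36*(-30) = -650624 - 1080 = -651704)
(I + 4919805)*(-1501575 + D) = (426409 + 4919805)*(-1501575 - 651704) = 5346214*(-2153279) = -11511890335706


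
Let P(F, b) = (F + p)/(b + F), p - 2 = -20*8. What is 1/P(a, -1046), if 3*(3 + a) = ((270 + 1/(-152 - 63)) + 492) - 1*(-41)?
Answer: -167987/22933 ≈ -7.3251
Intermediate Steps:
p = -158 (p = 2 - 20*8 = 2 - 160 = -158)
a = 56903/215 (a = -3 + (((270 + 1/(-152 - 63)) + 492) - 1*(-41))/3 = -3 + (((270 + 1/(-215)) + 492) + 41)/3 = -3 + (((270 - 1/215) + 492) + 41)/3 = -3 + ((58049/215 + 492) + 41)/3 = -3 + (163829/215 + 41)/3 = -3 + (1/3)*(172644/215) = -3 + 57548/215 = 56903/215 ≈ 264.67)
P(F, b) = (-158 + F)/(F + b) (P(F, b) = (F - 158)/(b + F) = (-158 + F)/(F + b))
1/P(a, -1046) = 1/((-158 + 56903/215)/(56903/215 - 1046)) = 1/((22933/215)/(-167987/215)) = 1/(-215/167987*22933/215) = 1/(-22933/167987) = -167987/22933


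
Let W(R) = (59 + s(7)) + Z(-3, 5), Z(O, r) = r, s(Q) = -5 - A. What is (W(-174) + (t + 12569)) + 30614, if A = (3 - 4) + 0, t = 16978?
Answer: 60221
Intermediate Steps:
A = -1 (A = -1 + 0 = -1)
s(Q) = -4 (s(Q) = -5 - 1*(-1) = -5 + 1 = -4)
W(R) = 60 (W(R) = (59 - 4) + 5 = 55 + 5 = 60)
(W(-174) + (t + 12569)) + 30614 = (60 + (16978 + 12569)) + 30614 = (60 + 29547) + 30614 = 29607 + 30614 = 60221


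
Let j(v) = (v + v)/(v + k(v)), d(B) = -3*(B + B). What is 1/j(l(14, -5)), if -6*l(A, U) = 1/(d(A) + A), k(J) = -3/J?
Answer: -529199/2 ≈ -2.6460e+5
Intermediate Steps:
d(B) = -6*B
l(A, U) = 1/(30*A) (l(A, U) = -1/(6*(-6*A + A)) = -(-1/(5*A))/6 = -(-1)/(30*A) = 1/(30*A))
j(v) = 2*v/(v - 3/v) (j(v) = (v + v)/(v - 3/v) = (2*v)/(v - 3/v) = 2*v/(v - 3/v))
1/j(l(14, -5)) = 1/(2*((1/30)/14)**2/(-3 + ((1/30)/14)**2)) = 1/(2*((1/30)*(1/14))**2/(-3 + ((1/30)*(1/14))**2)) = 1/(2*(1/420)**2/(-3 + (1/420)**2)) = 1/(2*(1/176400)/(-3 + 1/176400)) = 1/(2*(1/176400)/(-529199/176400)) = 1/(2*(1/176400)*(-176400/529199)) = 1/(-2/529199) = -529199/2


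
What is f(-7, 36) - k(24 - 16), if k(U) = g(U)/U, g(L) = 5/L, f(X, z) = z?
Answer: 2299/64 ≈ 35.922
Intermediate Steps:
k(U) = 5/U² (k(U) = (5/U)/U = 5/U²)
f(-7, 36) - k(24 - 16) = 36 - 5/(24 - 16)² = 36 - 5/8² = 36 - 5/64 = 2299/64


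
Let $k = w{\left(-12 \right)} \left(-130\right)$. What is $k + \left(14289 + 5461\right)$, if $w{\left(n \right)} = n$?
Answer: $21310$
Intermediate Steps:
$k = 1560$ ($k = \left(-12\right) \left(-130\right) = 1560$)
$k + \left(14289 + 5461\right) = 1560 + \left(14289 + 5461\right) = 1560 + 19750 = 21310$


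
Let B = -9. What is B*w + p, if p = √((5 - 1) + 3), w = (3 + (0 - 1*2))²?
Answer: -9 + √7 ≈ -6.3542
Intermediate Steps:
w = 1 (w = (3 + (0 - 2))² = (3 - 2)² = 1² = 1)
p = √7 (p = √(4 + 3) = √7 ≈ 2.6458)
B*w + p = -9*1 + √7 = -9 + √7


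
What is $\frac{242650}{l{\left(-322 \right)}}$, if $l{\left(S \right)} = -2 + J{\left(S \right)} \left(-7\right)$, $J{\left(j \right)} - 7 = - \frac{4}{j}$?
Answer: $- \frac{223238}{47} \approx -4749.7$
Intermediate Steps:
$J{\left(j \right)} = 7 - \frac{4}{j}$
$l{\left(S \right)} = -51 + \frac{28}{S}$ ($l{\left(S \right)} = -2 + \left(7 - \frac{4}{S}\right) \left(-7\right) = -2 - \left(49 - \frac{28}{S}\right) = -51 + \frac{28}{S}$)
$\frac{242650}{l{\left(-322 \right)}} = \frac{242650}{-51 + \frac{28}{-322}} = \frac{242650}{-51 + 28 \left(- \frac{1}{322}\right)} = \frac{242650}{-51 - \frac{2}{23}} = \frac{242650}{- \frac{1175}{23}} = 242650 \left(- \frac{23}{1175}\right) = - \frac{223238}{47}$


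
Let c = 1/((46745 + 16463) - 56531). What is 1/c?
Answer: 6677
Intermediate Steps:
c = 1/6677 (c = 1/(63208 - 56531) = 1/6677 ≈ 0.00014977)
1/c = 1/(1/6677) = 6677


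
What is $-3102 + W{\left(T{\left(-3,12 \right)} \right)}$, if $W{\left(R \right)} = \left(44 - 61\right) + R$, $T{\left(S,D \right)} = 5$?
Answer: $-3114$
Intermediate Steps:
$W{\left(R \right)} = -17 + R$
$-3102 + W{\left(T{\left(-3,12 \right)} \right)} = -3102 + \left(-17 + 5\right) = -3102 - 12 = -3114$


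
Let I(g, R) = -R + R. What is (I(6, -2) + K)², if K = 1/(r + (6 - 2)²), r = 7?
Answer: 1/529 ≈ 0.0018904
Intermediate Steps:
I(g, R) = 0
K = 1/23 (K = 1/(7 + (6 - 2)²) = 1/(7 + 4²) = 1/(7 + 16) = 1/23 ≈ 0.043478)
(I(6, -2) + K)² = (0 + 1/23)² = (1/23)² = 1/529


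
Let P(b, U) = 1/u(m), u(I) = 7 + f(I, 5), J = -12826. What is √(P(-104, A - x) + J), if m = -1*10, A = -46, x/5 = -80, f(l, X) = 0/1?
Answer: I*√628467/7 ≈ 113.25*I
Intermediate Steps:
f(l, X) = 0 (f(l, X) = 0*1 = 0)
x = -400 (x = 5*(-80) = -400)
m = -10
u(I) = 7 (u(I) = 7 + 0 = 7)
P(b, U) = ⅐ (P(b, U) = 1/7 = ⅐)
√(P(-104, A - x) + J) = √(⅐ - 12826) = √(-89781/7) = I*√628467/7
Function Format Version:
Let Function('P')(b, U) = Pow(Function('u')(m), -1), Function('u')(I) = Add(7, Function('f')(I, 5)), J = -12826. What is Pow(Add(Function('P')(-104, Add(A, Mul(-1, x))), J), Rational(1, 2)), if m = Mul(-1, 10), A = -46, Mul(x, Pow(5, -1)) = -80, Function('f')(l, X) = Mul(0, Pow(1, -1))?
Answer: Mul(Rational(1, 7), I, Pow(628467, Rational(1, 2))) ≈ Mul(113.25, I)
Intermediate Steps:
Function('f')(l, X) = 0 (Function('f')(l, X) = Mul(0, 1) = 0)
x = -400 (x = Mul(5, -80) = -400)
m = -10
Function('u')(I) = 7 (Function('u')(I) = Add(7, 0) = 7)
Function('P')(b, U) = Rational(1, 7) (Function('P')(b, U) = Pow(7, -1) = Rational(1, 7))
Pow(Add(Function('P')(-104, Add(A, Mul(-1, x))), J), Rational(1, 2)) = Pow(Add(Rational(1, 7), -12826), Rational(1, 2)) = Pow(Rational(-89781, 7), Rational(1, 2)) = Mul(Rational(1, 7), I, Pow(628467, Rational(1, 2)))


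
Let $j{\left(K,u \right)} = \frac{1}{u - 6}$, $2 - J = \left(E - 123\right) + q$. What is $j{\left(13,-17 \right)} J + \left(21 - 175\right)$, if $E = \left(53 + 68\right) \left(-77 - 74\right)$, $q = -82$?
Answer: $- \frac{22020}{23} \approx -957.39$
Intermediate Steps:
$E = -18271$ ($E = 121 \left(-151\right) = -18271$)
$J = 18478$ ($J = 2 - \left(\left(-18271 - 123\right) - 82\right) = 2 - \left(-18394 - 82\right) = 2 - -18476 = 2 + 18476 = 18478$)
$j{\left(K,u \right)} = \frac{1}{-6 + u}$
$j{\left(13,-17 \right)} J + \left(21 - 175\right) = \frac{1}{-6 - 17} \cdot 18478 + \left(21 - 175\right) = \frac{1}{-23} \cdot 18478 - 154 = \left(- \frac{1}{23}\right) 18478 - 154 = - \frac{18478}{23} - 154 = - \frac{22020}{23}$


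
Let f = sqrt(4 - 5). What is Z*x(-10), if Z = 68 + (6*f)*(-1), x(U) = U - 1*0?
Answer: -680 + 60*I ≈ -680.0 + 60.0*I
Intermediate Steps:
x(U) = U (x(U) = U + 0 = U)
f = I (f = sqrt(-1) = I ≈ 1.0*I)
Z = 68 - 6*I (Z = 68 + (6*I)*(-1) = 68 - 6*I ≈ 68.0 - 6.0*I)
Z*x(-10) = (68 - 6*I)*(-10) = -680 + 60*I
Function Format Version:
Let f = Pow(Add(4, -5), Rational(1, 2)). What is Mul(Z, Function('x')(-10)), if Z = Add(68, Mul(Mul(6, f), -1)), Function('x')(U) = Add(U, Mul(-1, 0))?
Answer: Add(-680, Mul(60, I)) ≈ Add(-680.00, Mul(60.000, I))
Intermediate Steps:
Function('x')(U) = U (Function('x')(U) = Add(U, 0) = U)
f = I (f = Pow(-1, Rational(1, 2)) = I ≈ Mul(1.0000, I))
Z = Add(68, Mul(-6, I)) (Z = Add(68, Mul(Mul(6, I), -1)) = Add(68, Mul(-6, I)) ≈ Add(68.000, Mul(-6.0000, I)))
Mul(Z, Function('x')(-10)) = Mul(Add(68, Mul(-6, I)), -10) = Add(-680, Mul(60, I))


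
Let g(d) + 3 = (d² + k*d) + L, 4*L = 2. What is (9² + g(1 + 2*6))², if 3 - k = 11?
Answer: 82369/4 ≈ 20592.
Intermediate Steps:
k = -8 (k = 3 - 1*11 = 3 - 11 = -8)
L = ½ (L = (¼)*2 = ½ ≈ 0.50000)
g(d) = -5/2 + d² - 8*d (g(d) = -3 + ((d² - 8*d) + ½) = -3 + (½ + d² - 8*d) = -5/2 + d² - 8*d)
(9² + g(1 + 2*6))² = (9² + (-5/2 + (1 + 2*6)² - 8*(1 + 2*6)))² = (81 + (-5/2 + (1 + 12)² - 8*(1 + 12)))² = (81 + (-5/2 + 13² - 8*13))² = (81 + (-5/2 + 169 - 104))² = (81 + 125/2)² = (287/2)² = 82369/4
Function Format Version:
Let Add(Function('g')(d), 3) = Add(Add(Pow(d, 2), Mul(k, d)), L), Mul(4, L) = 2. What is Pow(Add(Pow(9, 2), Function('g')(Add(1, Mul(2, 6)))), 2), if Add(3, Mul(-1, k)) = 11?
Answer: Rational(82369, 4) ≈ 20592.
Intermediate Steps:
k = -8 (k = Add(3, Mul(-1, 11)) = Add(3, -11) = -8)
L = Rational(1, 2) (L = Mul(Rational(1, 4), 2) = Rational(1, 2) ≈ 0.50000)
Function('g')(d) = Add(Rational(-5, 2), Pow(d, 2), Mul(-8, d)) (Function('g')(d) = Add(-3, Add(Add(Pow(d, 2), Mul(-8, d)), Rational(1, 2))) = Add(-3, Add(Rational(1, 2), Pow(d, 2), Mul(-8, d))) = Add(Rational(-5, 2), Pow(d, 2), Mul(-8, d)))
Pow(Add(Pow(9, 2), Function('g')(Add(1, Mul(2, 6)))), 2) = Pow(Add(Pow(9, 2), Add(Rational(-5, 2), Pow(Add(1, Mul(2, 6)), 2), Mul(-8, Add(1, Mul(2, 6))))), 2) = Pow(Add(81, Add(Rational(-5, 2), Pow(Add(1, 12), 2), Mul(-8, Add(1, 12)))), 2) = Pow(Add(81, Add(Rational(-5, 2), Pow(13, 2), Mul(-8, 13))), 2) = Pow(Add(81, Add(Rational(-5, 2), 169, -104)), 2) = Pow(Add(81, Rational(125, 2)), 2) = Pow(Rational(287, 2), 2) = Rational(82369, 4)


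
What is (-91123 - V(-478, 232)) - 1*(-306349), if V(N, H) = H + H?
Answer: 214762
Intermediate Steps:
V(N, H) = 2*H
(-91123 - V(-478, 232)) - 1*(-306349) = (-91123 - 2*232) - 1*(-306349) = (-91123 - 1*464) + 306349 = (-91123 - 464) + 306349 = -91587 + 306349 = 214762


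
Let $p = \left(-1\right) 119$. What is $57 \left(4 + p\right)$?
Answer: $-6555$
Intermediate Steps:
$p = -119$
$57 \left(4 + p\right) = 57 \left(4 - 119\right) = 57 \left(-115\right) = -6555$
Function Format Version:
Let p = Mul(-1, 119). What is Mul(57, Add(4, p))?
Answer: -6555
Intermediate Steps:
p = -119
Mul(57, Add(4, p)) = Mul(57, Add(4, -119)) = Mul(57, -115) = -6555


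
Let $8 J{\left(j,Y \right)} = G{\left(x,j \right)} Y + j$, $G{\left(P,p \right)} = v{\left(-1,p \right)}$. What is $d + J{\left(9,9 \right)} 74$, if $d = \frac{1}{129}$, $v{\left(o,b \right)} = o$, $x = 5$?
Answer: $\frac{1}{129} \approx 0.0077519$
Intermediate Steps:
$G{\left(P,p \right)} = -1$
$d = \frac{1}{129} \approx 0.0077519$
$J{\left(j,Y \right)} = - \frac{Y}{8} + \frac{j}{8}$ ($J{\left(j,Y \right)} = \frac{- Y + j}{8} = \frac{j - Y}{8} = - \frac{Y}{8} + \frac{j}{8}$)
$d + J{\left(9,9 \right)} 74 = \frac{1}{129} + \left(\left(- \frac{1}{8}\right) 9 + \frac{1}{8} \cdot 9\right) 74 = \frac{1}{129} + \left(- \frac{9}{8} + \frac{9}{8}\right) 74 = \frac{1}{129} + 0 \cdot 74 = \frac{1}{129} + 0 = \frac{1}{129}$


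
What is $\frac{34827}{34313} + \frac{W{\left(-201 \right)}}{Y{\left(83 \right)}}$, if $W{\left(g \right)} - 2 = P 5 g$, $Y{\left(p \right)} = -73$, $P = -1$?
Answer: $- \frac{32010820}{2504849} \approx -12.78$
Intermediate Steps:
$W{\left(g \right)} = 2 - 5 g$ ($W{\left(g \right)} = 2 + \left(-1\right) 5 g = 2 - 5 g$)
$\frac{34827}{34313} + \frac{W{\left(-201 \right)}}{Y{\left(83 \right)}} = \frac{34827}{34313} + \frac{2 - -1005}{-73} = 34827 \cdot \frac{1}{34313} + \left(2 + 1005\right) \left(- \frac{1}{73}\right) = \frac{34827}{34313} + 1007 \left(- \frac{1}{73}\right) = \frac{34827}{34313} - \frac{1007}{73} = - \frac{32010820}{2504849}$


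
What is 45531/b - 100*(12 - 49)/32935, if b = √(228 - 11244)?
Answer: 740/6587 - 5059*I*√34/68 ≈ 0.11234 - 433.81*I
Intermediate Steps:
b = 18*I*√34 (b = √(-11016) = 18*I*√34 ≈ 104.96*I)
45531/b - 100*(12 - 49)/32935 = 45531/((18*I*√34)) - 100*(12 - 49)/32935 = 45531*(-I*√34/612) - 100*(-37)*(1/32935) = -5059*I*√34/68 + 3700*(1/32935) = -5059*I*√34/68 + 740/6587 = 740/6587 - 5059*I*√34/68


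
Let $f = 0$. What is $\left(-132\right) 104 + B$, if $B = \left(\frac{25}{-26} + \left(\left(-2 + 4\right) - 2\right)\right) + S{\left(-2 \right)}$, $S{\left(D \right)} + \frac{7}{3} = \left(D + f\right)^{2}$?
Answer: $- \frac{1070729}{78} \approx -13727.0$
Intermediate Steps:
$S{\left(D \right)} = - \frac{7}{3} + D^{2}$ ($S{\left(D \right)} = - \frac{7}{3} + \left(D + 0\right)^{2} = - \frac{7}{3} + D^{2}$)
$B = \frac{55}{78}$ ($B = \left(\frac{25}{-26} + \left(\left(-2 + 4\right) - 2\right)\right) - \left(\frac{7}{3} - \left(-2\right)^{2}\right) = \left(25 \left(- \frac{1}{26}\right) + \left(2 - 2\right)\right) + \left(- \frac{7}{3} + 4\right) = \left(- \frac{25}{26} + 0\right) + \frac{5}{3} = - \frac{25}{26} + \frac{5}{3} = \frac{55}{78} \approx 0.70513$)
$\left(-132\right) 104 + B = \left(-132\right) 104 + \frac{55}{78} = -13728 + \frac{55}{78} = - \frac{1070729}{78}$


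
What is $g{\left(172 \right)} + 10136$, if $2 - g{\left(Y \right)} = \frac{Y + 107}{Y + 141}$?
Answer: $\frac{3172915}{313} \approx 10137.0$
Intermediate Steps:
$g{\left(Y \right)} = 2 - \frac{107 + Y}{141 + Y}$ ($g{\left(Y \right)} = 2 - \frac{Y + 107}{Y + 141} = 2 - \frac{107 + Y}{141 + Y}$)
$g{\left(172 \right)} + 10136 = \frac{175 + 172}{141 + 172} + 10136 = \frac{1}{313} \cdot 347 + 10136 = \frac{347}{313} + 10136 = \frac{3172915}{313}$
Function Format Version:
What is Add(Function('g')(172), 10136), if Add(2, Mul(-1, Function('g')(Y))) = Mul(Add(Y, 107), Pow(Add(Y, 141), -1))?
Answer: Rational(3172915, 313) ≈ 10137.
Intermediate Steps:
Function('g')(Y) = Add(2, Mul(-1, Pow(Add(141, Y), -1), Add(107, Y))) (Function('g')(Y) = Add(2, Mul(-1, Mul(Add(Y, 107), Pow(Add(Y, 141), -1)))) = Add(2, Mul(-1, Mul(Add(107, Y), Pow(Add(141, Y), -1)))) = Add(2, Mul(-1, Mul(Pow(Add(141, Y), -1), Add(107, Y)))) = Add(2, Mul(-1, Pow(Add(141, Y), -1), Add(107, Y))))
Add(Function('g')(172), 10136) = Add(Mul(Pow(Add(141, 172), -1), Add(175, 172)), 10136) = Add(Mul(Pow(313, -1), 347), 10136) = Add(Mul(Rational(1, 313), 347), 10136) = Add(Rational(347, 313), 10136) = Rational(3172915, 313)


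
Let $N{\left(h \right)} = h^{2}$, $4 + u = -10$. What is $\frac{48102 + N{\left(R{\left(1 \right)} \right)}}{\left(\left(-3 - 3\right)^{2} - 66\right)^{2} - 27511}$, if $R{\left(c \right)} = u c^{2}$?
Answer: $- \frac{48298}{26611} \approx -1.815$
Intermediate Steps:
$u = -14$ ($u = -4 - 10 = -14$)
$R{\left(c \right)} = - 14 c^{2}$
$\frac{48102 + N{\left(R{\left(1 \right)} \right)}}{\left(\left(-3 - 3\right)^{2} - 66\right)^{2} - 27511} = \frac{48102 + \left(- 14 \cdot 1^{2}\right)^{2}}{\left(\left(-3 - 3\right)^{2} - 66\right)^{2} - 27511} = \frac{48102 + \left(\left(-14\right) 1\right)^{2}}{\left(\left(-6\right)^{2} - 66\right)^{2} - 27511} = \frac{48102 + \left(-14\right)^{2}}{\left(36 - 66\right)^{2} - 27511} = \frac{48102 + 196}{\left(-30\right)^{2} - 27511} = \frac{48298}{900 - 27511} = \frac{48298}{-26611} = 48298 \left(- \frac{1}{26611}\right) = - \frac{48298}{26611}$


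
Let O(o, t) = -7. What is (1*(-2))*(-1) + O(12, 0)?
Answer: -5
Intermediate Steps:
(1*(-2))*(-1) + O(12, 0) = (1*(-2))*(-1) - 7 = -2*(-1) - 7 = 2 - 7 = -5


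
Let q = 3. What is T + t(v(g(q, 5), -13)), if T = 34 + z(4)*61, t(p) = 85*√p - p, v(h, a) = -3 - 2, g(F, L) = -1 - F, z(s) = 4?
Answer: 283 + 85*I*√5 ≈ 283.0 + 190.07*I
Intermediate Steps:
v(h, a) = -5
t(p) = -p + 85*√p
T = 278 (T = 34 + 4*61 = 34 + 244 = 278)
T + t(v(g(q, 5), -13)) = 278 + (-1*(-5) + 85*√(-5)) = 278 + (5 + 85*(I*√5)) = 278 + (5 + 85*I*√5) = 283 + 85*I*√5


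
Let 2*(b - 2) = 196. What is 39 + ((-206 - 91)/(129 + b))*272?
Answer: -71853/229 ≈ -313.77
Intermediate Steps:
b = 100 (b = 2 + (1/2)*196 = 2 + 98 = 100)
39 + ((-206 - 91)/(129 + b))*272 = 39 + ((-206 - 91)/(129 + 100))*272 = 39 - 297/229*272 = 39 - 80784/229 = -71853/229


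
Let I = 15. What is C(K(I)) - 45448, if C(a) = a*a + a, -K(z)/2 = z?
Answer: -44578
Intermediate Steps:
K(z) = -2*z
C(a) = a + a² (C(a) = a² + a = a + a²)
C(K(I)) - 45448 = (-2*15)*(1 - 2*15) - 45448 = -30*(1 - 30) - 45448 = -30*(-29) - 45448 = 870 - 45448 = -44578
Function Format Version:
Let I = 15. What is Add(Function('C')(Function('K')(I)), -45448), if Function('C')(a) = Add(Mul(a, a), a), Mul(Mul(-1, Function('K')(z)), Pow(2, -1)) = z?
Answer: -44578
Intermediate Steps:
Function('K')(z) = Mul(-2, z)
Function('C')(a) = Add(a, Pow(a, 2)) (Function('C')(a) = Add(Pow(a, 2), a) = Add(a, Pow(a, 2)))
Add(Function('C')(Function('K')(I)), -45448) = Add(Mul(Mul(-2, 15), Add(1, Mul(-2, 15))), -45448) = Add(Mul(-30, Add(1, -30)), -45448) = Add(Mul(-30, -29), -45448) = Add(870, -45448) = -44578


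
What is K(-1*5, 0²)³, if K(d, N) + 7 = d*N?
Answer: -343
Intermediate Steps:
K(d, N) = -7 + N*d (K(d, N) = -7 + d*N = -7 + N*d)
K(-1*5, 0²)³ = (-7 + 0²*(-1*5))³ = (-7 + 0*(-5))³ = (-7 + 0)³ = (-7)³ = -343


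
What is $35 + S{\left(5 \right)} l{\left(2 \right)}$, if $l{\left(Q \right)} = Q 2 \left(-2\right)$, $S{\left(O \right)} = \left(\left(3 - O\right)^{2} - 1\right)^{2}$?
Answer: $-37$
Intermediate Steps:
$S{\left(O \right)} = \left(-1 + \left(3 - O\right)^{2}\right)^{2}$
$l{\left(Q \right)} = - 4 Q$ ($l{\left(Q \right)} = 2 Q \left(-2\right) = - 4 Q$)
$35 + S{\left(5 \right)} l{\left(2 \right)} = 35 + \left(-1 + \left(-3 + 5\right)^{2}\right)^{2} \left(\left(-4\right) 2\right) = 35 + \left(-1 + 2^{2}\right)^{2} \left(-8\right) = 35 + \left(-1 + 4\right)^{2} \left(-8\right) = 35 + 3^{2} \left(-8\right) = 35 + 9 \left(-8\right) = 35 - 72 = -37$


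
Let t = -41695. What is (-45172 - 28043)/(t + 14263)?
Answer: 8135/3048 ≈ 2.6690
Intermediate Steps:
(-45172 - 28043)/(t + 14263) = (-45172 - 28043)/(-41695 + 14263) = -73215/(-27432) = -73215*(-1/27432) = 8135/3048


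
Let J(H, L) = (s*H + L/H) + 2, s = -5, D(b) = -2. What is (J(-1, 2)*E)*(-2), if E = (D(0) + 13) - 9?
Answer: -20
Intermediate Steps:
E = 2 (E = (-2 + 13) - 9 = 11 - 9 = 2)
J(H, L) = 2 - 5*H + L/H (J(H, L) = (-5*H + L/H) + 2 = 2 - 5*H + L/H)
(J(-1, 2)*E)*(-2) = ((2 - 5*(-1) + 2/(-1))*2)*(-2) = ((2 + 5 + 2*(-1))*2)*(-2) = ((2 + 5 - 2)*2)*(-2) = (5*2)*(-2) = 10*(-2) = -20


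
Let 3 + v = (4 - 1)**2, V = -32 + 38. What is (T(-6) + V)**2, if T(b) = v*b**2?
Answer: 49284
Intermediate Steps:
V = 6
v = 6 (v = -3 + (4 - 1)**2 = -3 + 3**2 = -3 + 9 = 6)
T(b) = 6*b**2
(T(-6) + V)**2 = (6*(-6)**2 + 6)**2 = (6*36 + 6)**2 = (216 + 6)**2 = 222**2 = 49284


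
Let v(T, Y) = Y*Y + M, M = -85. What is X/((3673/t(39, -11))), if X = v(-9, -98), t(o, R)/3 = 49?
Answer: 1399293/3673 ≈ 380.97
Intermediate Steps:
t(o, R) = 147 (t(o, R) = 3*49 = 147)
v(T, Y) = -85 + Y² (v(T, Y) = Y*Y - 85 = Y² - 85 = -85 + Y²)
X = 9519 (X = -85 + (-98)² = -85 + 9604 = 9519)
X/((3673/t(39, -11))) = 9519/((3673/147)) = 9519/((3673*(1/147))) = 9519/(3673/147) = 9519*(147/3673) = 1399293/3673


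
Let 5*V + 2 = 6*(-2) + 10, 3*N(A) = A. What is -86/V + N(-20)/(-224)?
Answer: 18065/168 ≈ 107.53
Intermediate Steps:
N(A) = A/3
V = -⅘ (V = -⅖ + (6*(-2) + 10)/5 = -⅖ + (-12 + 10)/5 = -⅖ + (⅕)*(-2) = -⅖ - ⅖ = -⅘ ≈ -0.80000)
-86/V + N(-20)/(-224) = -86/(-⅘) + ((⅓)*(-20))/(-224) = -86*(-5/4) - 20/3*(-1/224) = 215/2 + 5/168 = 18065/168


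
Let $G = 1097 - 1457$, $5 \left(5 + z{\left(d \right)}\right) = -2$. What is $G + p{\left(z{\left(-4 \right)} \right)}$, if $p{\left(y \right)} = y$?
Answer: $- \frac{1827}{5} \approx -365.4$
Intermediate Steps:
$z{\left(d \right)} = - \frac{27}{5}$ ($z{\left(d \right)} = -5 + \frac{1}{5} \left(-2\right) = -5 - \frac{2}{5} = - \frac{27}{5}$)
$G = -360$ ($G = 1097 - 1457 = -360$)
$G + p{\left(z{\left(-4 \right)} \right)} = -360 - \frac{27}{5} = - \frac{1827}{5}$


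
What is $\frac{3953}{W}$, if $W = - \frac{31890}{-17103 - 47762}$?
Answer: $\frac{51282269}{6378} \approx 8040.5$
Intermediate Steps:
$W = \frac{6378}{12973}$ ($W = - \frac{31890}{-17103 - 47762} = - \frac{31890}{-64865} = \left(-31890\right) \left(- \frac{1}{64865}\right) = \frac{6378}{12973} \approx 0.49164$)
$\frac{3953}{W} = \frac{3953}{\frac{6378}{12973}} = 3953 \cdot \frac{12973}{6378} = \frac{51282269}{6378}$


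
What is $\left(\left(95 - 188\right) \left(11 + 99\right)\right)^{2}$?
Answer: $104652900$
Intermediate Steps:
$\left(\left(95 - 188\right) \left(11 + 99\right)\right)^{2} = \left(\left(95 - 188\right) 110\right)^{2} = \left(\left(-93\right) 110\right)^{2} = \left(-10230\right)^{2} = 104652900$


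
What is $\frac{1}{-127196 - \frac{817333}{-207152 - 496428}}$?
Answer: $- \frac{703580}{89491744347} \approx -7.8619 \cdot 10^{-6}$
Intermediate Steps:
$\frac{1}{-127196 - \frac{817333}{-207152 - 496428}} = \frac{1}{-127196 - \frac{817333}{-703580}} = \frac{1}{-127196 - - \frac{817333}{703580}} = \frac{1}{-127196 + \frac{817333}{703580}} = \frac{1}{- \frac{89491744347}{703580}} = - \frac{703580}{89491744347}$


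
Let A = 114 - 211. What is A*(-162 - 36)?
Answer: 19206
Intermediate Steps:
A = -97
A*(-162 - 36) = -97*(-162 - 36) = -97*(-198) = 19206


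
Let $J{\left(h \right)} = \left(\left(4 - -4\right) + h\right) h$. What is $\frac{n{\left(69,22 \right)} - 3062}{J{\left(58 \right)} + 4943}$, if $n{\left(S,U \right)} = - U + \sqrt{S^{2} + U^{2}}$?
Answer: $- \frac{3084}{8771} + \frac{\sqrt{5245}}{8771} \approx -0.34336$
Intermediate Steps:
$n{\left(S,U \right)} = \sqrt{S^{2} + U^{2}} - U$
$J{\left(h \right)} = h \left(8 + h\right)$ ($J{\left(h \right)} = \left(\left(4 + 4\right) + h\right) h = \left(8 + h\right) h = h \left(8 + h\right)$)
$\frac{n{\left(69,22 \right)} - 3062}{J{\left(58 \right)} + 4943} = \frac{\left(\sqrt{69^{2} + 22^{2}} - 22\right) - 3062}{58 \left(8 + 58\right) + 4943} = \frac{\left(\sqrt{4761 + 484} - 22\right) - 3062}{58 \cdot 66 + 4943} = \frac{\left(\sqrt{5245} - 22\right) - 3062}{3828 + 4943} = \frac{\left(-22 + \sqrt{5245}\right) - 3062}{8771} = \left(-3084 + \sqrt{5245}\right) \frac{1}{8771} = - \frac{3084}{8771} + \frac{\sqrt{5245}}{8771}$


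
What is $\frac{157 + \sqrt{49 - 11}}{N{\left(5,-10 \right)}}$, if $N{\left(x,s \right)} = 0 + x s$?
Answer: $- \frac{157}{50} - \frac{\sqrt{38}}{50} \approx -3.2633$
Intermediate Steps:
$N{\left(x,s \right)} = s x$ ($N{\left(x,s \right)} = 0 + s x = s x$)
$\frac{157 + \sqrt{49 - 11}}{N{\left(5,-10 \right)}} = \frac{157 + \sqrt{49 - 11}}{\left(-10\right) 5} = \frac{157 + \sqrt{38}}{-50} = - \frac{157 + \sqrt{38}}{50} = - \frac{157}{50} - \frac{\sqrt{38}}{50}$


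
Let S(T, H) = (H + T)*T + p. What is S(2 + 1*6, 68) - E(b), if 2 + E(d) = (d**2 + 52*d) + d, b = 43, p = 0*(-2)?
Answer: -3518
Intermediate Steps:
p = 0
S(T, H) = T*(H + T) (S(T, H) = (H + T)*T + 0 = T*(H + T) + 0 = T*(H + T))
E(d) = -2 + d**2 + 53*d (E(d) = -2 + ((d**2 + 52*d) + d) = -2 + (d**2 + 53*d) = -2 + d**2 + 53*d)
S(2 + 1*6, 68) - E(b) = (2 + 1*6)*(68 + (2 + 1*6)) - (-2 + 43**2 + 53*43) = (2 + 6)*(68 + (2 + 6)) - (-2 + 1849 + 2279) = 8*(68 + 8) - 1*4126 = 8*76 - 4126 = 608 - 4126 = -3518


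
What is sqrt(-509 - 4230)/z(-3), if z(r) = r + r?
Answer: -I*sqrt(4739)/6 ≈ -11.473*I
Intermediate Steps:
z(r) = 2*r
sqrt(-509 - 4230)/z(-3) = sqrt(-509 - 4230)/((2*(-3))) = sqrt(-4739)/(-6) = (I*sqrt(4739))*(-1/6) = -I*sqrt(4739)/6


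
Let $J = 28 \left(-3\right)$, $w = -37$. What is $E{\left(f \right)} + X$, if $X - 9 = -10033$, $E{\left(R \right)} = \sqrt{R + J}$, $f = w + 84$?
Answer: $-10024 + i \sqrt{37} \approx -10024.0 + 6.0828 i$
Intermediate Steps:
$f = 47$ ($f = -37 + 84 = 47$)
$J = -84$
$E{\left(R \right)} = \sqrt{-84 + R}$ ($E{\left(R \right)} = \sqrt{R - 84} = \sqrt{-84 + R}$)
$X = -10024$ ($X = 9 - 10033 = -10024$)
$E{\left(f \right)} + X = \sqrt{-84 + 47} - 10024 = \sqrt{-37} - 10024 = i \sqrt{37} - 10024 = -10024 + i \sqrt{37}$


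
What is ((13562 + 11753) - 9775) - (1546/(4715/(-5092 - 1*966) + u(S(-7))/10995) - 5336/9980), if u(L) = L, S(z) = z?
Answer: 2268648595263554/129450158345 ≈ 17525.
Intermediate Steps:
((13562 + 11753) - 9775) - (1546/(4715/(-5092 - 1*966) + u(S(-7))/10995) - 5336/9980) = ((13562 + 11753) - 9775) - (1546/(4715/(-5092 - 1*966) - 7/10995) - 5336/9980) = (25315 - 9775) - (1546/(4715/(-5092 - 966) - 7*1/10995) - 5336*1/9980) = 15540 - (1546/(4715/(-6058) - 7/10995) - 1334/2495) = 15540 - (1546/(4715*(-1/6058) - 7/10995) - 1334/2495) = 15540 - (1546/(-4715/6058 - 7/10995) - 1334/2495) = 15540 - (1546/(-51883831/66607710) - 1334/2495) = 15540 - (1546*(-66607710/51883831) - 1334/2495) = 15540 - (-102975519660/51883831 - 1334/2495) = 15540 - 1*(-256993134582254/129450158345) = 15540 + 256993134582254/129450158345 = 2268648595263554/129450158345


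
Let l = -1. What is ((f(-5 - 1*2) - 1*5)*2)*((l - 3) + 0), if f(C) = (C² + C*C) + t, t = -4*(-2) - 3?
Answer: -784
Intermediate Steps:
t = 5 (t = 8 - 3 = 5)
f(C) = 5 + 2*C² (f(C) = (C² + C*C) + 5 = (C² + C²) + 5 = 2*C² + 5 = 5 + 2*C²)
((f(-5 - 1*2) - 1*5)*2)*((l - 3) + 0) = (((5 + 2*(-5 - 1*2)²) - 1*5)*2)*((-1 - 3) + 0) = (((5 + 2*(-5 - 2)²) - 5)*2)*(-4 + 0) = (((5 + 2*(-7)²) - 5)*2)*(-4) = (((5 + 2*49) - 5)*2)*(-4) = (((5 + 98) - 5)*2)*(-4) = ((103 - 5)*2)*(-4) = (98*2)*(-4) = 196*(-4) = -784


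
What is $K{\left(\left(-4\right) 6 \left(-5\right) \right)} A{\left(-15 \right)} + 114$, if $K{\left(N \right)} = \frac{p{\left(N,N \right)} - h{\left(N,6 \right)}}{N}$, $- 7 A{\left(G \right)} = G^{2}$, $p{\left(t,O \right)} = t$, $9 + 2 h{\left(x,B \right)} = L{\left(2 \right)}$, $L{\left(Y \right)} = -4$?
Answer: $\frac{8973}{112} \approx 80.116$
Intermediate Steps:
$h{\left(x,B \right)} = - \frac{13}{2}$ ($h{\left(x,B \right)} = - \frac{9}{2} + \frac{1}{2} \left(-4\right) = - \frac{9}{2} - 2 = - \frac{13}{2}$)
$A{\left(G \right)} = - \frac{G^{2}}{7}$
$K{\left(N \right)} = \frac{\frac{13}{2} + N}{N}$ ($K{\left(N \right)} = \frac{N - - \frac{13}{2}}{N} = \frac{N + \frac{13}{2}}{N} = \frac{\frac{13}{2} + N}{N}$)
$K{\left(\left(-4\right) 6 \left(-5\right) \right)} A{\left(-15 \right)} + 114 = \frac{\frac{13}{2} + \left(-4\right) 6 \left(-5\right)}{\left(-4\right) 6 \left(-5\right)} \left(- \frac{\left(-15\right)^{2}}{7}\right) + 114 = \frac{\frac{13}{2} - -120}{\left(-24\right) \left(-5\right)} \left(\left(- \frac{1}{7}\right) 225\right) + 114 = \frac{\frac{13}{2} + 120}{120} \left(- \frac{225}{7}\right) + 114 = \frac{1}{120} \cdot \frac{253}{2} \left(- \frac{225}{7}\right) + 114 = \frac{253}{240} \left(- \frac{225}{7}\right) + 114 = - \frac{3795}{112} + 114 = \frac{8973}{112}$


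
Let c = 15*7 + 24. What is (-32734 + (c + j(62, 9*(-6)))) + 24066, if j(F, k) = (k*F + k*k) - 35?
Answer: -9006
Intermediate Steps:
j(F, k) = -35 + k**2 + F*k (j(F, k) = (F*k + k**2) - 35 = (k**2 + F*k) - 35 = -35 + k**2 + F*k)
c = 129 (c = 105 + 24 = 129)
(-32734 + (c + j(62, 9*(-6)))) + 24066 = (-32734 + (129 + (-35 + (9*(-6))**2 + 62*(9*(-6))))) + 24066 = (-32734 + (129 + (-35 + (-54)**2 + 62*(-54)))) + 24066 = (-32734 + (129 + (-35 + 2916 - 3348))) + 24066 = (-32734 + (129 - 467)) + 24066 = (-32734 - 338) + 24066 = -33072 + 24066 = -9006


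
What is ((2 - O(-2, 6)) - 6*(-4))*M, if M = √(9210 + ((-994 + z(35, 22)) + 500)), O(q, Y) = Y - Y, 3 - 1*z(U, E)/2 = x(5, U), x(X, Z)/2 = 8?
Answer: 26*√8690 ≈ 2423.7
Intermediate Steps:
x(X, Z) = 16 (x(X, Z) = 2*8 = 16)
z(U, E) = -26 (z(U, E) = 6 - 2*16 = 6 - 32 = -26)
O(q, Y) = 0
M = √8690 (M = √(9210 + ((-994 - 26) + 500)) = √(9210 + (-1020 + 500)) = √(9210 - 520) = √8690 ≈ 93.220)
((2 - O(-2, 6)) - 6*(-4))*M = ((2 - 1*0) - 6*(-4))*√8690 = ((2 + 0) + 24)*√8690 = (2 + 24)*√8690 = 26*√8690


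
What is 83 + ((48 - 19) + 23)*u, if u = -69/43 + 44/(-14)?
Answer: -49325/301 ≈ -163.87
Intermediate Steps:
u = -1429/301 (u = -69*1/43 + 44*(-1/14) = -69/43 - 22/7 = -1429/301 ≈ -4.7475)
83 + ((48 - 19) + 23)*u = 83 + ((48 - 19) + 23)*(-1429/301) = 83 + (29 + 23)*(-1429/301) = 83 + 52*(-1429/301) = 83 - 74308/301 = -49325/301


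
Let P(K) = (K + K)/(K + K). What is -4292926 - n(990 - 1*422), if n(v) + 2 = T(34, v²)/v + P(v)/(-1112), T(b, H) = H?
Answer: -4774363103/1112 ≈ -4.2935e+6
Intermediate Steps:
P(K) = 1 (P(K) = (2*K)/((2*K)) = (2*K)*(1/(2*K)) = 1)
n(v) = -2225/1112 + v (n(v) = -2 + (v²/v + 1/(-1112)) = -2 + (v + 1*(-1/1112)) = -2 + (v - 1/1112) = -2 + (-1/1112 + v) = -2225/1112 + v)
-4292926 - n(990 - 1*422) = -4292926 - (-2225/1112 + (990 - 1*422)) = -4292926 - (-2225/1112 + (990 - 422)) = -4292926 - (-2225/1112 + 568) = -4292926 - 1*629391/1112 = -4292926 - 629391/1112 = -4774363103/1112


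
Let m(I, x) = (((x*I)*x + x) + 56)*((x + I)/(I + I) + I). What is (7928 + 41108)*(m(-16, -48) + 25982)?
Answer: 26575844776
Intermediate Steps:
m(I, x) = (I + (I + x)/(2*I))*(56 + x + I*x²) (m(I, x) = (((I*x)*x + x) + 56)*((I + x)/((2*I)) + I) = ((I*x² + x) + 56)*((I + x)*(1/(2*I)) + I) = ((x + I*x²) + 56)*((I + x)/(2*I) + I) = (56 + x + I*x²)*(I + (I + x)/(2*I)) = (I + (I + x)/(2*I))*(56 + x + I*x²))
(7928 + 41108)*(m(-16, -48) + 25982) = (7928 + 41108)*((½)*((-48)² + 56*(-48) - 16*(56 - 48 + (-48)³ + 112*(-16) - 16*(-48)² + 2*(-16)*(-48) + 2*(-16)²*(-48)²))/(-16) + 25982) = 49036*((½)*(-1/16)*(2304 - 2688 - 16*(56 - 48 - 110592 - 1792 - 16*2304 + 1536 + 2*256*2304)) + 25982) = 49036*((½)*(-1/16)*(2304 - 2688 - 16*(56 - 48 - 110592 - 1792 - 36864 + 1536 + 1179648)) + 25982) = 49036*((½)*(-1/16)*(2304 - 2688 - 16*1031944) + 25982) = 49036*((½)*(-1/16)*(2304 - 2688 - 16511104) + 25982) = 49036*((½)*(-1/16)*(-16511488) + 25982) = 49036*(515984 + 25982) = 49036*541966 = 26575844776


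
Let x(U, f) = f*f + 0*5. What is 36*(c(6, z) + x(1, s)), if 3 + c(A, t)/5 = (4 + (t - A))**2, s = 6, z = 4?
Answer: 1476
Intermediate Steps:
x(U, f) = f**2 (x(U, f) = f**2 + 0 = f**2)
c(A, t) = -15 + 5*(4 + t - A)**2 (c(A, t) = -15 + 5*(4 + (t - A))**2 = -15 + 5*(4 + t - A)**2)
36*(c(6, z) + x(1, s)) = 36*((-15 + 5*(4 + 4 - 1*6)**2) + 6**2) = 36*((-15 + 5*(4 + 4 - 6)**2) + 36) = 36*((-15 + 5*2**2) + 36) = 36*((-15 + 5*4) + 36) = 36*((-15 + 20) + 36) = 36*(5 + 36) = 36*41 = 1476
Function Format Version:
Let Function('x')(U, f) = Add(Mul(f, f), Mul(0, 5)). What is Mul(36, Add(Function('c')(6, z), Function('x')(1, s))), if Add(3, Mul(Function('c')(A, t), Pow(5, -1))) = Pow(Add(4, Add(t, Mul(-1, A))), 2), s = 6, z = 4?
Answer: 1476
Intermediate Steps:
Function('x')(U, f) = Pow(f, 2) (Function('x')(U, f) = Add(Pow(f, 2), 0) = Pow(f, 2))
Function('c')(A, t) = Add(-15, Mul(5, Pow(Add(4, t, Mul(-1, A)), 2))) (Function('c')(A, t) = Add(-15, Mul(5, Pow(Add(4, Add(t, Mul(-1, A))), 2))) = Add(-15, Mul(5, Pow(Add(4, t, Mul(-1, A)), 2))))
Mul(36, Add(Function('c')(6, z), Function('x')(1, s))) = Mul(36, Add(Add(-15, Mul(5, Pow(Add(4, 4, Mul(-1, 6)), 2))), Pow(6, 2))) = Mul(36, Add(Add(-15, Mul(5, Pow(Add(4, 4, -6), 2))), 36)) = Mul(36, Add(Add(-15, Mul(5, Pow(2, 2))), 36)) = Mul(36, Add(Add(-15, Mul(5, 4)), 36)) = Mul(36, Add(Add(-15, 20), 36)) = Mul(36, Add(5, 36)) = Mul(36, 41) = 1476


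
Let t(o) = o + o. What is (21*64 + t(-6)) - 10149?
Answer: -8817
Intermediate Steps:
t(o) = 2*o
(21*64 + t(-6)) - 10149 = (21*64 + 2*(-6)) - 10149 = (1344 - 12) - 10149 = 1332 - 10149 = -8817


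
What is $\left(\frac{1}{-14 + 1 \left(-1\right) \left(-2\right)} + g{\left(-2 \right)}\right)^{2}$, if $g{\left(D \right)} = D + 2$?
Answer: $\frac{1}{144} \approx 0.0069444$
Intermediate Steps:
$g{\left(D \right)} = 2 + D$
$\left(\frac{1}{-14 + 1 \left(-1\right) \left(-2\right)} + g{\left(-2 \right)}\right)^{2} = \left(\frac{1}{-14 + 1 \left(-1\right) \left(-2\right)} + \left(2 - 2\right)\right)^{2} = \left(\frac{1}{-14 - -2} + 0\right)^{2} = \left(\frac{1}{-14 + 2} + 0\right)^{2} = \left(\frac{1}{-12} + 0\right)^{2} = \left(- \frac{1}{12} + 0\right)^{2} = \left(- \frac{1}{12}\right)^{2} = \frac{1}{144}$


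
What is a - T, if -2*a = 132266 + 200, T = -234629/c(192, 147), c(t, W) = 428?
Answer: -28113095/428 ≈ -65685.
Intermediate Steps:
T = -234629/428 ≈ -548.20
a = -66233 (a = -(132266 + 200)/2 = -½*132466 = -66233)
a - T = -66233 - 1*(-234629/428) = -66233 + 234629/428 = -28113095/428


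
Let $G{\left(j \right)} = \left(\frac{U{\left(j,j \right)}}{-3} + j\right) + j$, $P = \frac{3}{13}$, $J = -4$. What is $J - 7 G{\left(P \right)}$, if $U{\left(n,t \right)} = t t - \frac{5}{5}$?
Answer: $- \frac{4786}{507} \approx -9.4398$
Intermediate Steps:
$U{\left(n,t \right)} = -1 + t^{2}$ ($U{\left(n,t \right)} = t^{2} - 1 = -1 + t^{2}$)
$P = \frac{3}{13}$ ($P = 3 \cdot \frac{1}{13} = \frac{3}{13} \approx 0.23077$)
$G{\left(j \right)} = \frac{1}{3} + 2 j - \frac{j^{2}}{3}$ ($G{\left(j \right)} = \left(\frac{-1 + j^{2}}{-3} + j\right) + j = \left(\left(-1 + j^{2}\right) \left(- \frac{1}{3}\right) + j\right) + j = \left(\left(\frac{1}{3} - \frac{j^{2}}{3}\right) + j\right) + j = \left(\frac{1}{3} + j - \frac{j^{2}}{3}\right) + j = \frac{1}{3} + 2 j - \frac{j^{2}}{3}$)
$J - 7 G{\left(P \right)} = -4 - 7 \left(\frac{1}{3} + 2 \cdot \frac{3}{13} - \frac{\left(\frac{3}{13}\right)^{2}}{3}\right) = -4 - 7 \left(\frac{1}{3} + \frac{6}{13} - \frac{3}{169}\right) = -4 - \frac{2758}{507} = - \frac{4786}{507}$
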